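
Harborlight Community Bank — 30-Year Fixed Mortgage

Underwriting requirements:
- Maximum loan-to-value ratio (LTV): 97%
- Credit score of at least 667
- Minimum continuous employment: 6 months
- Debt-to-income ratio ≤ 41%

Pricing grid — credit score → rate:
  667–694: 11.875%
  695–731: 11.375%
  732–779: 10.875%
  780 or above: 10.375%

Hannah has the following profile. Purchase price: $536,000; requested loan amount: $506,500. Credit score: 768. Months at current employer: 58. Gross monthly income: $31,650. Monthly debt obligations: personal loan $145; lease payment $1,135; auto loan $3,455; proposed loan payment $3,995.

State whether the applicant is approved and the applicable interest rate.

Credit score 768 ≥ 667 (meets minimum)
Employment 58 ≥ 6 months
LTV = 506,500/536,000 = 94.5% ≤ 97%
Total monthly debts = (145 + 1,135 + 3,455 + 3,995) = 8,730. DTI = 8,730/31,650 = 27.6% ≤ 41%
All requirements met. Score 768 falls in the 732–779 tier → 10.875%.

Approved at 10.875%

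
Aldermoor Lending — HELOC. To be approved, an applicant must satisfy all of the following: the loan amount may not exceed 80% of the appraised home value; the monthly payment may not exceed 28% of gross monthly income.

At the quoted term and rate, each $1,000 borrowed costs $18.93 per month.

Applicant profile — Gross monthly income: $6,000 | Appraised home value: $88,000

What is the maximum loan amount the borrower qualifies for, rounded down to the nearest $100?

$70,400

Payment cap: 28% × $6,000 = $1,680/month.
At $18.93 per $1,000, that supports 1,680/18.93 × 1,000 ≈ $88,748 → $88,700.
LTV cap: 80% × $88,000 = $70,400 → $70,400.
Binding constraint: loan-to-value.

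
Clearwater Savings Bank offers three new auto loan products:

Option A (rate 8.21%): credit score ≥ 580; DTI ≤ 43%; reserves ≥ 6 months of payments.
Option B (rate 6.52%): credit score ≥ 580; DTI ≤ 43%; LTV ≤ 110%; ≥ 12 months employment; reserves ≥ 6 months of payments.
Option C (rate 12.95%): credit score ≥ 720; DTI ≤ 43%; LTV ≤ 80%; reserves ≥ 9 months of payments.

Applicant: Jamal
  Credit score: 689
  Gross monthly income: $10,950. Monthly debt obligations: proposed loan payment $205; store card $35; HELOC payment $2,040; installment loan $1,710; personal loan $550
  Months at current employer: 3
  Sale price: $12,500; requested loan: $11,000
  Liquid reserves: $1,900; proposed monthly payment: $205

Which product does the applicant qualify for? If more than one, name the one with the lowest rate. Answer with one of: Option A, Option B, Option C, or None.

Total debts = (205 + 35 + 2,040 + 1,710 + 550) = 4,540; DTI = 4,540/10,950 = 41.5%.
LTV = 11,000/12,500 = 88%.
Reserves = 1,900/205 = 9.3 months.
Option A: score 689 ≥ 580; DTI 41.5% ≤ 43%; reserves 9.3 ≥ 6 mo → qualifies.
Option B: score 689 ≥ 580; DTI 41.5% ≤ 43%; LTV 88% ≤ 110%; employment 3 < 12 mo; reserves 9.3 ≥ 6 mo → does not qualify.
Option C: score 689 < 720; DTI 41.5% ≤ 43%; LTV 88% > 80%; reserves 9.3 ≥ 9 mo → does not qualify.

Option A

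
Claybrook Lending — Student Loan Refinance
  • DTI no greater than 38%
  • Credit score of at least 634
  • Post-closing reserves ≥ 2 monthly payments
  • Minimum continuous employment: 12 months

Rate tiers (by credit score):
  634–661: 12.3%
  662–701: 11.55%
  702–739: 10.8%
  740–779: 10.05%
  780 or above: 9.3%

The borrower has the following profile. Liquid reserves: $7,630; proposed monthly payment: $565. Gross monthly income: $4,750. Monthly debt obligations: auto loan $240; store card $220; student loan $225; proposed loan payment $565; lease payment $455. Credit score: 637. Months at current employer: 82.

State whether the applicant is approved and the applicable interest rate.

Approved at 12.3%

Credit score 637 ≥ 634 (meets minimum)
Liquid reserves cover 7,630/565 = 13.5 months — ≥ 2 required
Employment 82 ≥ 12 months
Total monthly debts = (240 + 220 + 225 + 565 + 455) = 1,705. Debt-to-income = 1,705/4,750 = 35.9% — meets 38% limit
All requirements met. Score 637 falls in the 634–661 tier → 12.3%.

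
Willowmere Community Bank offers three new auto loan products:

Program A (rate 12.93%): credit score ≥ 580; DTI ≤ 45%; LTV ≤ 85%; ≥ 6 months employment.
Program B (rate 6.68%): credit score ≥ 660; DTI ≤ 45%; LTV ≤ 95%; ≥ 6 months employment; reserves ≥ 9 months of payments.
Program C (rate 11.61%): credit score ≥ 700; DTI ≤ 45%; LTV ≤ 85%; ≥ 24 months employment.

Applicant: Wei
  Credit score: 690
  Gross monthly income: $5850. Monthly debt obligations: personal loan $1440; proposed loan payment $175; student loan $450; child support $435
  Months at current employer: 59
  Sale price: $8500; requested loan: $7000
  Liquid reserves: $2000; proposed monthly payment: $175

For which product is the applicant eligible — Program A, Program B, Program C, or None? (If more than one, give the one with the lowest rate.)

Total debts = (1,440 + 175 + 450 + 435) = 2,500; DTI = 2,500/5,850 = 42.7%.
LTV = 7,000/8,500 = 82.4%.
Reserves = 2,000/175 = 11.4 months.
Program A: score 690 ≥ 580; DTI 42.7% ≤ 45%; LTV 82.4% ≤ 85%; employment 59 ≥ 6 mo → qualifies.
Program B: score 690 ≥ 660; DTI 42.7% ≤ 45%; LTV 82.4% ≤ 95%; employment 59 ≥ 6 mo; reserves 11.4 ≥ 9 mo → qualifies.
Program C: score 690 < 700; DTI 42.7% ≤ 45%; LTV 82.4% ≤ 85%; employment 59 ≥ 24 mo → does not qualify.
Qualifying: Program A, Program B. Lowest rate is 6.68% → Program B.

Program B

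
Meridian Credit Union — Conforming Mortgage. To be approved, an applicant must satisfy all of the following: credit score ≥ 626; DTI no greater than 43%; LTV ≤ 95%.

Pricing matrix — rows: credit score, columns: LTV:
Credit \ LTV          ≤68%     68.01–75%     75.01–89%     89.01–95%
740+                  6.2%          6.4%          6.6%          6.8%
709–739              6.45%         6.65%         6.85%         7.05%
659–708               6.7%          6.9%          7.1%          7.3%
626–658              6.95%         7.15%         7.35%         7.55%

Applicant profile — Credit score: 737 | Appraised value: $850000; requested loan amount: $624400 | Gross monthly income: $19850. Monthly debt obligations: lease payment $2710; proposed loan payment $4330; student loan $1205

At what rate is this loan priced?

Credit score 737 ≥ 626; Total monthly debts = (2,710 + 4,330 + 1,205) = 8,245. DTI: 8,245 ÷ 19,850 = 41.5%, within the 43% cap
LTV: 624,400 ÷ 850,000 = 73.5%, within 95% cap
Credit 737 → row 709–739; LTV 73.5% → column 68.01–75%. Grid cell → 6.65%.

6.65%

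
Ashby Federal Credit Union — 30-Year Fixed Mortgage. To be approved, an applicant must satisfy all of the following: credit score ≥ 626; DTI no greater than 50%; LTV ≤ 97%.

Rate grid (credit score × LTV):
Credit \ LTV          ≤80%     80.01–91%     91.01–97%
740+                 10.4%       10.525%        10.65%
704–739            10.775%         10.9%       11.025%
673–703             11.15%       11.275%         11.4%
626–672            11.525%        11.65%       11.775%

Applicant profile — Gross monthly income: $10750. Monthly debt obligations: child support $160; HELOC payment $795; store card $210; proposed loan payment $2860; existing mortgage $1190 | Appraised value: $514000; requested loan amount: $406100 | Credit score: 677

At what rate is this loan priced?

11.15%

Credit score 677 ≥ 626; Total monthly debts = (160 + 795 + 210 + 2,860 + 1,190) = 5,215. DTI: 5,215 ÷ 10,750 = 48.5%, within the 50% cap
Loan-to-value = 406,100/514,000 = 79% — pass (97% max)
Credit 677 → row 673–703; LTV 79% → column ≤80%. Grid cell → 11.15%.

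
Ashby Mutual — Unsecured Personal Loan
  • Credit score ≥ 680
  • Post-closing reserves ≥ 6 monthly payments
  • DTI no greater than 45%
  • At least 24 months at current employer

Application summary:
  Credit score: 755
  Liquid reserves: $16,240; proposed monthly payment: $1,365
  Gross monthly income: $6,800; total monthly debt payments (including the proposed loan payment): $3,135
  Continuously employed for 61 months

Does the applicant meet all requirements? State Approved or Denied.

Credit score 755 ≥ 680 (meets)
Reserves = 16,240/1,365 = 11.9 months ≥ 6
DTI = 3,135/6,800 = 46.1% > 45%
Employment 61 ≥ 24 months
Fails on DTI.

Denied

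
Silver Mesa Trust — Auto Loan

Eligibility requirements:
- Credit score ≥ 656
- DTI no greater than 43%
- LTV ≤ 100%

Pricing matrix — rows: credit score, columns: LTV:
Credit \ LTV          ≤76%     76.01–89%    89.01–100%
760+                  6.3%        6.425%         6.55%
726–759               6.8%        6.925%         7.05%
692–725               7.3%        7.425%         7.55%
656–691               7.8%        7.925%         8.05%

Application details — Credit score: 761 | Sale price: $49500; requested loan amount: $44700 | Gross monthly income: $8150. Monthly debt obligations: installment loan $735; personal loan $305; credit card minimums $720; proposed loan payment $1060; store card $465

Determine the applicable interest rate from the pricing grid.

Credit score 761 ≥ 656; Total monthly debts = (735 + 305 + 720 + 1,060 + 465) = 3,285. DTI = 3,285/8,150 = 40.3% ≤ 43%
Loan-to-value = 44,700/49,500 = 90.3% — pass (100% max)
Credit 761 → row 760+; LTV 90.3% → column 89.01–100%. Grid cell → 6.55%.

6.55%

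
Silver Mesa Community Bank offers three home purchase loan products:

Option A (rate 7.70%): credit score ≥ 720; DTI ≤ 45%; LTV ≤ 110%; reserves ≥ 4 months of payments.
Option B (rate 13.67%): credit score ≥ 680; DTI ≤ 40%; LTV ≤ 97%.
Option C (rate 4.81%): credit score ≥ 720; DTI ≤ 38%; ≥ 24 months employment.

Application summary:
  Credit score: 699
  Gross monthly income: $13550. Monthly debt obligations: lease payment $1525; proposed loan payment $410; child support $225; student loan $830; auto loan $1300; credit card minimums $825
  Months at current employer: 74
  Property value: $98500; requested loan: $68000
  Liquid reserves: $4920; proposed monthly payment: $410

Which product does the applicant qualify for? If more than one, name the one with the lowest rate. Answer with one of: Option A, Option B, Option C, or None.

Total debts = (1,525 + 410 + 225 + 830 + 1,300 + 825) = 5,115; DTI = 5,115/13,550 = 37.7%.
LTV = 68,000/98,500 = 69%.
Reserves = 4,920/410 = 12.0 months.
Option A: score 699 < 720; DTI 37.7% ≤ 45%; LTV 69% ≤ 110%; reserves 12.0 ≥ 4 mo → does not qualify.
Option B: score 699 ≥ 680; DTI 37.7% ≤ 40%; LTV 69% ≤ 97% → qualifies.
Option C: score 699 < 720; DTI 37.7% ≤ 38%; employment 74 ≥ 24 mo → does not qualify.

Option B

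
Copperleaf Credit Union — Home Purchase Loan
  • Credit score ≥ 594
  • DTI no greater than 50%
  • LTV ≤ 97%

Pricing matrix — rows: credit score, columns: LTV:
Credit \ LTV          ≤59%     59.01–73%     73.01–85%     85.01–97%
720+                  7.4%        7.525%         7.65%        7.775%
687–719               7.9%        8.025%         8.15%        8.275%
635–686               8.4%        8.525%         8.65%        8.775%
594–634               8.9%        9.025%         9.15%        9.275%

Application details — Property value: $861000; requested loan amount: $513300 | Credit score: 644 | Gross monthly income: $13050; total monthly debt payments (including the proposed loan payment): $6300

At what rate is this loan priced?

8.525%

Credit score 644 ≥ 594; Debt-to-income = 6,300/13,050 = 48.3% — meets 50% limit
Loan-to-value = 513,300/861,000 = 59.6% — pass (97% max)
Credit 644 → row 635–686; LTV 59.6% → column 59.01–73%. Grid cell → 8.525%.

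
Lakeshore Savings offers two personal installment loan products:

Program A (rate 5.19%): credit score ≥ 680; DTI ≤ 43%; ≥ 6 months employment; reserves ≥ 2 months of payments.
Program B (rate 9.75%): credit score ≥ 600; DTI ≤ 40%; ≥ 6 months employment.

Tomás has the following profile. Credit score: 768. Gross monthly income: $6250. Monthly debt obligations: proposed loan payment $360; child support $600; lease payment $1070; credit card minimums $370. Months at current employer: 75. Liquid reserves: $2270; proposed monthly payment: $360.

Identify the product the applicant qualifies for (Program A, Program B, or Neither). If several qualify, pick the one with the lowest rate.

Total debts = (360 + 600 + 1,070 + 370) = 2,400; DTI = 2,400/6,250 = 38.4%.
Reserves = 2,270/360 = 6.3 months.
Program A: score 768 ≥ 680; DTI 38.4% ≤ 43%; employment 75 ≥ 6 mo; reserves 6.3 ≥ 2 mo → qualifies.
Program B: score 768 ≥ 600; DTI 38.4% ≤ 40%; employment 75 ≥ 6 mo → qualifies.
Qualifying: Program A, Program B. Lowest rate is 5.19% → Program A.

Program A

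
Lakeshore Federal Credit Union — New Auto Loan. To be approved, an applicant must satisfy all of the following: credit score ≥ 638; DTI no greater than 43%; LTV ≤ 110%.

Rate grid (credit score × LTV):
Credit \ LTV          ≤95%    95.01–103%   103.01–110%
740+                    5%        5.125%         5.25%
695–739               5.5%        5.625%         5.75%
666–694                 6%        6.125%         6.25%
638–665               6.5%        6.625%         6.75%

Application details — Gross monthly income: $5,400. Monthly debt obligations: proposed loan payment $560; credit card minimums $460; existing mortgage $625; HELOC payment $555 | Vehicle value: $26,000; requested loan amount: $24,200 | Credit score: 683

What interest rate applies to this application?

6%

Credit score 683 ≥ 638; Total monthly debts = (560 + 460 + 625 + 555) = 2,200. DTI: 2,200 ÷ 5,400 = 40.7%, within the 43% cap
Loan-to-value = 24,200/26,000 = 93.1% — pass (110% max)
Credit 683 → row 666–694; LTV 93.1% → column ≤95%. Grid cell → 6%.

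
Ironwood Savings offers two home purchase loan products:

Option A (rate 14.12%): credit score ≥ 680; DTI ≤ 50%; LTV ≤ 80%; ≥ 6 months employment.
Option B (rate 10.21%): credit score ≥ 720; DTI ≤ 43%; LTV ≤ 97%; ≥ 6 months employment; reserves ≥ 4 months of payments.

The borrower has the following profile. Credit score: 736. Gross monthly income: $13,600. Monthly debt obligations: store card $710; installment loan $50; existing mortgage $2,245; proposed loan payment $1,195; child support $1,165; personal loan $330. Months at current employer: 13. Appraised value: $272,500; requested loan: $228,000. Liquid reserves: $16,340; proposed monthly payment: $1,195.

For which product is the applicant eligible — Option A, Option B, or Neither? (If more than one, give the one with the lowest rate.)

Total debts = (710 + 50 + 2,245 + 1,195 + 1,165 + 330) = 5,695; DTI = 5,695/13,600 = 41.9%.
LTV = 228,000/272,500 = 83.7%.
Reserves = 16,340/1,195 = 13.7 months.
Option A: score 736 ≥ 680; DTI 41.9% ≤ 50%; LTV 83.7% > 80%; employment 13 ≥ 6 mo → does not qualify.
Option B: score 736 ≥ 720; DTI 41.9% ≤ 43%; LTV 83.7% ≤ 97%; employment 13 ≥ 6 mo; reserves 13.7 ≥ 4 mo → qualifies.

Option B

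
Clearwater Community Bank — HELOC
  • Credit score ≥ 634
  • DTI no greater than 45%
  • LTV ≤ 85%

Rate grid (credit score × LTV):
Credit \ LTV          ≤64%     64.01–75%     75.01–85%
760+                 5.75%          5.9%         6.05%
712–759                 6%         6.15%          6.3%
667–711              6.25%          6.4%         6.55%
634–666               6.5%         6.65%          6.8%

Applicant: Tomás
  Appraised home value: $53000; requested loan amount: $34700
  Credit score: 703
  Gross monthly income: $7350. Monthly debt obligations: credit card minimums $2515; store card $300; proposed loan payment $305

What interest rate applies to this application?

Credit score 703 ≥ 634; Total monthly debts = (2,515 + 300 + 305) = 3,120. DTI: 3,120 ÷ 7,350 = 42.4%, within the 45% cap
LTV: 34,700 ÷ 53,000 = 65.5%, within 85% cap
Score 703 is in the 667–711 band; LTV 65.5% is in the 64.01–75% band → 6.4%.

6.4%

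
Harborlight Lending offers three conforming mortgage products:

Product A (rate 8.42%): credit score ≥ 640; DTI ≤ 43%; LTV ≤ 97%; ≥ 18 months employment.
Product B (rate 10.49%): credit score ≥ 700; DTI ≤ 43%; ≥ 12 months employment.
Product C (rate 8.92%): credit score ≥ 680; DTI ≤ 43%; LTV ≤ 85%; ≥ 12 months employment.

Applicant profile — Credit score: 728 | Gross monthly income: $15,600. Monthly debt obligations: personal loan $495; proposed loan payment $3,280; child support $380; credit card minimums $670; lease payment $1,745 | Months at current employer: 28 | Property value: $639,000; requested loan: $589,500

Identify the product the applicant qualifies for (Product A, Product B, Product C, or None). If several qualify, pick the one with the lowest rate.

Total debts = (495 + 3,280 + 380 + 670 + 1,745) = 6,570; DTI = 6,570/15,600 = 42.1%.
LTV = 589,500/639,000 = 92.3%.
Product A: score 728 ≥ 640; DTI 42.1% ≤ 43%; LTV 92.3% ≤ 97%; employment 28 ≥ 18 mo → qualifies.
Product B: score 728 ≥ 700; DTI 42.1% ≤ 43%; employment 28 ≥ 12 mo → qualifies.
Product C: score 728 ≥ 680; DTI 42.1% ≤ 43%; LTV 92.3% > 85%; employment 28 ≥ 12 mo → does not qualify.
Qualifying: Product A, Product B. Lowest rate is 8.42% → Product A.

Product A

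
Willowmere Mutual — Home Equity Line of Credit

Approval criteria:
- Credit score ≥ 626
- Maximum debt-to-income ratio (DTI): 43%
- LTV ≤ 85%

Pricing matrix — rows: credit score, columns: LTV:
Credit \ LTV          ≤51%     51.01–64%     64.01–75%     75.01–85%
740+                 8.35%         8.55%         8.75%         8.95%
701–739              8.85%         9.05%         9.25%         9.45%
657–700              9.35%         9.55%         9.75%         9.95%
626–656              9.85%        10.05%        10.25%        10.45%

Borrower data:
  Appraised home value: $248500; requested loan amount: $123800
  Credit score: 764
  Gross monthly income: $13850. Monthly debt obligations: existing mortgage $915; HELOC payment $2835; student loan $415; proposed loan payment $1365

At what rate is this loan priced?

8.35%

Credit score 764 ≥ 626; Total monthly debts = (915 + 2,835 + 415 + 1,365) = 5,530. DTI: 5,530 ÷ 13,850 = 39.9%, within the 43% cap
LTV: 123,800 ÷ 248,500 = 49.8%, within 85% cap
Score 764 is in the 740+ band; LTV 49.8% is in the ≤51% band → 8.35%.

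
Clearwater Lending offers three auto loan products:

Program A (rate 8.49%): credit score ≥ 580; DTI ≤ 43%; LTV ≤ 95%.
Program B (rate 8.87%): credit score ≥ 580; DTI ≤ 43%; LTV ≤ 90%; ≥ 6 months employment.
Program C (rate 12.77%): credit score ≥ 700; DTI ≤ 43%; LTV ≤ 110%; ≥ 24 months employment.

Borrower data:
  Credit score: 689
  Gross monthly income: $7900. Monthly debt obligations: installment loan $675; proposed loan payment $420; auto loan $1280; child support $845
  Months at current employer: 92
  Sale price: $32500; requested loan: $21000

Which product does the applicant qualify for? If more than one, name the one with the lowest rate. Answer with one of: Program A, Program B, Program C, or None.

Program A

Total debts = (675 + 420 + 1,280 + 845) = 3,220; DTI = 3,220/7,900 = 40.8%.
LTV = 21,000/32,500 = 64.6%.
Program A: score 689 ≥ 580; DTI 40.8% ≤ 43%; LTV 64.6% ≤ 95% → qualifies.
Program B: score 689 ≥ 580; DTI 40.8% ≤ 43%; LTV 64.6% ≤ 90%; employment 92 ≥ 6 mo → qualifies.
Program C: score 689 < 700; DTI 40.8% ≤ 43%; LTV 64.6% ≤ 110%; employment 92 ≥ 24 mo → does not qualify.
Qualifying: Program A, Program B. Lowest rate is 8.49% → Program A.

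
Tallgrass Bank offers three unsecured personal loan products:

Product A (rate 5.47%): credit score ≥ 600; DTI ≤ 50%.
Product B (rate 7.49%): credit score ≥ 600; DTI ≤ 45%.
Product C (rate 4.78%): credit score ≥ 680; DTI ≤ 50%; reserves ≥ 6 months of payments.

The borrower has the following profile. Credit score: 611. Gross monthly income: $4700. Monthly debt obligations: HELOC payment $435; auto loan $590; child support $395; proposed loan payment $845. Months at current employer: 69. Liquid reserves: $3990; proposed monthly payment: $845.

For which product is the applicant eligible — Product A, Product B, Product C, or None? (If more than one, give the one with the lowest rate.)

Product A

Total debts = (435 + 590 + 395 + 845) = 2,265; DTI = 2,265/4,700 = 48.2%.
Reserves = 3,990/845 = 4.7 months.
Product A: score 611 ≥ 600; DTI 48.2% ≤ 50% → qualifies.
Product B: score 611 ≥ 600; DTI 48.2% > 45% → does not qualify.
Product C: score 611 < 680; DTI 48.2% ≤ 50%; reserves 4.7 < 6 mo → does not qualify.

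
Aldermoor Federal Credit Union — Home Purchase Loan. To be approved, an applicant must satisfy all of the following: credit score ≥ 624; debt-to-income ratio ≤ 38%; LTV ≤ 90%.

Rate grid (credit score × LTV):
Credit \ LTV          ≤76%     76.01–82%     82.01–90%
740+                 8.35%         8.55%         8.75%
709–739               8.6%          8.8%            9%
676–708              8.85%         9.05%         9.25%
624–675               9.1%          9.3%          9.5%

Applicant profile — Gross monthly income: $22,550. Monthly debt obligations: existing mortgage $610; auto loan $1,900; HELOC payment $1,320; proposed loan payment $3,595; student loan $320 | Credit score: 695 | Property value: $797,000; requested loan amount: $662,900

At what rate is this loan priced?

Credit score 695 ≥ 624; Total monthly debts = (610 + 1,900 + 1,320 + 3,595 + 320) = 7,745. DTI = 7,745/22,550 = 34.3% ≤ 38%
LTV: 662,900 ÷ 797,000 = 83.2%, within 90% cap
Score 695 is in the 676–708 band; LTV 83.2% is in the 82.01–90% band → 9.25%.

9.25%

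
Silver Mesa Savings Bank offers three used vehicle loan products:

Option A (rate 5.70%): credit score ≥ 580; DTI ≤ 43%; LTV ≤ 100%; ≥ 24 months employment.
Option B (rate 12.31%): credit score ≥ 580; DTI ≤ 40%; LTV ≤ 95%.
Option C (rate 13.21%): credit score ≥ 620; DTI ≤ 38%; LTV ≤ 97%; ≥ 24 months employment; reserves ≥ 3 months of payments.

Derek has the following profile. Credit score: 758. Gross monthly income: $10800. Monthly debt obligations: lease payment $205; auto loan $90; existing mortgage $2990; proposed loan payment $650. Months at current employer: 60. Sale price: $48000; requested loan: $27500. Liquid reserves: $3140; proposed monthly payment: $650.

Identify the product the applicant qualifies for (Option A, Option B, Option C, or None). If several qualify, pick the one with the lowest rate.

Option A

Total debts = (205 + 90 + 2,990 + 650) = 3,935; DTI = 3,935/10,800 = 36.4%.
LTV = 27,500/48,000 = 57.3%.
Reserves = 3,140/650 = 4.8 months.
Option A: score 758 ≥ 580; DTI 36.4% ≤ 43%; LTV 57.3% ≤ 100%; employment 60 ≥ 24 mo → qualifies.
Option B: score 758 ≥ 580; DTI 36.4% ≤ 40%; LTV 57.3% ≤ 95% → qualifies.
Option C: score 758 ≥ 620; DTI 36.4% ≤ 38%; LTV 57.3% ≤ 97%; employment 60 ≥ 24 mo; reserves 4.8 ≥ 3 mo → qualifies.
Qualifying: Option A, Option B, Option C. Lowest rate is 5.70% → Option A.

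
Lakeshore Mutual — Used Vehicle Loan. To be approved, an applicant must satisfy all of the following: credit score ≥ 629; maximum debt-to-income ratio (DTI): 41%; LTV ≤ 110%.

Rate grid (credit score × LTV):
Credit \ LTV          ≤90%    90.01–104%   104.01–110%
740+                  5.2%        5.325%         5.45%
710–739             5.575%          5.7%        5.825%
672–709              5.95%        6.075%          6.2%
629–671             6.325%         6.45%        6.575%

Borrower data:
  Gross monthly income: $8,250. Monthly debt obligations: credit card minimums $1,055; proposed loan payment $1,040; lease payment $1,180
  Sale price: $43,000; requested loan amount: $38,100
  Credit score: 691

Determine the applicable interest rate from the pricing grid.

5.95%

Credit score 691 ≥ 629; Total monthly debts = (1,055 + 1,040 + 1,180) = 3,275. DTI = 3,275/8,250 = 39.7% ≤ 41%
LTV: 38,100 ÷ 43,000 = 88.6%, within 110% cap
Score 691 is in the 672–709 band; LTV 88.6% is in the ≤90% band → 5.95%.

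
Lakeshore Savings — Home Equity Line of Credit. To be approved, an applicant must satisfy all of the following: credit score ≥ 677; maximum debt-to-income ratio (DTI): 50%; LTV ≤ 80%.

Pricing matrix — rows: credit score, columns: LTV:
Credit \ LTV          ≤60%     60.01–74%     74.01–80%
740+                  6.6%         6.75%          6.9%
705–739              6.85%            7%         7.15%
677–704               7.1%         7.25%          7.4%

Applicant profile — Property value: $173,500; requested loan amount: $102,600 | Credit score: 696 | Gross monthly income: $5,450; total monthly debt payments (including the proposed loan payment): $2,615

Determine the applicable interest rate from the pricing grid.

Credit score 696 ≥ 677; Debt-to-income = 2,615/5,450 = 48% — meets 50% limit
LTV = 102,600/173,500 = 59.1% ≤ 80%
Credit 696 → row 677–704; LTV 59.1% → column ≤60%. Grid cell → 7.1%.

7.1%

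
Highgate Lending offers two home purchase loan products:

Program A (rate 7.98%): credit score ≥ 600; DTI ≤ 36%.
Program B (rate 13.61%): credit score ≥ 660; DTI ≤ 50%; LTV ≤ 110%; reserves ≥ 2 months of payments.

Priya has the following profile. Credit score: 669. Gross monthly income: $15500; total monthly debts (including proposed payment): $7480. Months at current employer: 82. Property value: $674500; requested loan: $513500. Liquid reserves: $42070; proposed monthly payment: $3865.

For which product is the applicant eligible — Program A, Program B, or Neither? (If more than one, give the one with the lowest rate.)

Program B

DTI = 7,480/15,500 = 48.3%.
LTV = 513,500/674,500 = 76.1%.
Reserves = 42,070/3,865 = 10.9 months.
Program A: score 669 ≥ 600; DTI 48.3% > 36% → does not qualify.
Program B: score 669 ≥ 660; DTI 48.3% ≤ 50%; LTV 76.1% ≤ 110%; reserves 10.9 ≥ 2 mo → qualifies.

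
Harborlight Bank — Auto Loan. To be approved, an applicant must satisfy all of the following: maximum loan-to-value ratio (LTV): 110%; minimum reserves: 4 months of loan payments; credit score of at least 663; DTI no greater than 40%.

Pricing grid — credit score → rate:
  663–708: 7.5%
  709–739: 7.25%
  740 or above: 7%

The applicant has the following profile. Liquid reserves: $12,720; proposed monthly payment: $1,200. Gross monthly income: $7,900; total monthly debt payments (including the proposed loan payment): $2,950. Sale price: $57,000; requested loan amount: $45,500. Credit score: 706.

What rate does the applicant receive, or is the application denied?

Credit score 706 ≥ 663 (meets minimum)
DTI = 2,950/7,900 = 37.3% ≤ 40%
Loan-to-value = 45,500/57,000 = 79.8% — pass (110% max)
Reserves = 12,720/1,200 = 10.6 months ≥ 4
All requirements met. Score 706 falls in the 663–708 tier → 7.5%.

Approved at 7.5%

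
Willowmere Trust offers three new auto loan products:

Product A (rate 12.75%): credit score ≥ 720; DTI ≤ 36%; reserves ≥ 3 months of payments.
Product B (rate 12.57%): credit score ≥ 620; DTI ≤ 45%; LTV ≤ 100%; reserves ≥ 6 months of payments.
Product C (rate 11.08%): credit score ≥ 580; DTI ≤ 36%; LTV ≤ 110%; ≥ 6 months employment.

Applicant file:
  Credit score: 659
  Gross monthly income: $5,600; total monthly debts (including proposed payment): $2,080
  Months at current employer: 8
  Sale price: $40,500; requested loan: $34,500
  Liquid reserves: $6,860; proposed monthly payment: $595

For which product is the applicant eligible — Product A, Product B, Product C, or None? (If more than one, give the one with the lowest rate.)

DTI = 2,080/5,600 = 37.1%.
LTV = 34,500/40,500 = 85.2%.
Reserves = 6,860/595 = 11.5 months.
Product A: score 659 < 720; DTI 37.1% > 36%; reserves 11.5 ≥ 3 mo → does not qualify.
Product B: score 659 ≥ 620; DTI 37.1% ≤ 45%; LTV 85.2% ≤ 100%; reserves 11.5 ≥ 6 mo → qualifies.
Product C: score 659 ≥ 580; DTI 37.1% > 36%; LTV 85.2% ≤ 110%; employment 8 ≥ 6 mo → does not qualify.

Product B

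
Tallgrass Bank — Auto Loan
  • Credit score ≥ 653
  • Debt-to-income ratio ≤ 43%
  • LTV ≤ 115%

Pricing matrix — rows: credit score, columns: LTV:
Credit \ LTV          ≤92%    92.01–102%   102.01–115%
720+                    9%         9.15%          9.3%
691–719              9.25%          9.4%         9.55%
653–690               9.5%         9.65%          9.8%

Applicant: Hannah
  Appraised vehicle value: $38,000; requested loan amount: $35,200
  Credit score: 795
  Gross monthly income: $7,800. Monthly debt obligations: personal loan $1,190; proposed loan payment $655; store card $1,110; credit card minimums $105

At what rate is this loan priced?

Credit score 795 ≥ 653; Total monthly debts = (1,190 + 655 + 1,110 + 105) = 3,060. Debt-to-income = 3,060/7,800 = 39.2% — meets 43% limit
Loan-to-value = 35,200/38,000 = 92.6% — pass (115% max)
Score 795 is in the 720+ band; LTV 92.6% is in the 92.01–102% band → 9.15%.

9.15%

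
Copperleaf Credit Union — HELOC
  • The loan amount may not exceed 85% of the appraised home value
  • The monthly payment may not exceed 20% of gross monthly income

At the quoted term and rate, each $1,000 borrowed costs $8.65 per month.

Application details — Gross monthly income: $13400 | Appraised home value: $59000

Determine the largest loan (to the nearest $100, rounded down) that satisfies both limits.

Payment cap: 20% × $13,400 = $2,680/month.
At $8.65 per $1,000, that supports 2,680/8.65 × 1,000 ≈ $309,826 → $309,800.
LTV cap: 85% × $59,000 = $50,150 → $50,100.
Binding constraint: loan-to-value.

$50,100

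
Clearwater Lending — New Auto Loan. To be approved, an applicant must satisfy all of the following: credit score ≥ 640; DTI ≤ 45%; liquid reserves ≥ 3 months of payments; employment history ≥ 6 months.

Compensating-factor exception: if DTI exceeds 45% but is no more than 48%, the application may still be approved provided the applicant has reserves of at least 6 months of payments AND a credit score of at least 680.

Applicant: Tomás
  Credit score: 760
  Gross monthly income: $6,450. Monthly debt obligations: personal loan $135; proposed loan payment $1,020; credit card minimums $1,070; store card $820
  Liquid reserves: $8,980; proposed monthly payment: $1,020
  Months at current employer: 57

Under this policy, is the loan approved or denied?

Approved

Credit score 760 ≥ 640 (meets base)
Total debts = (135 + 1,020 + 1,070 + 820) = 3,045. DTI = 3,045/6,450 = 47.2% > 45% — standard DTI limit exceeded.
Reserves: 8,980 ÷ 1,020 = 8.8 months (meets 3-month minimum)
Employment 57 ≥ 6 months
DTI 47.2% is within the 45%–48% exception band; checking compensating factors.
Reserves 8.8 ≥ 6 months; credit score 760 ≥ 680.
Both override conditions satisfied; DTI exception granted.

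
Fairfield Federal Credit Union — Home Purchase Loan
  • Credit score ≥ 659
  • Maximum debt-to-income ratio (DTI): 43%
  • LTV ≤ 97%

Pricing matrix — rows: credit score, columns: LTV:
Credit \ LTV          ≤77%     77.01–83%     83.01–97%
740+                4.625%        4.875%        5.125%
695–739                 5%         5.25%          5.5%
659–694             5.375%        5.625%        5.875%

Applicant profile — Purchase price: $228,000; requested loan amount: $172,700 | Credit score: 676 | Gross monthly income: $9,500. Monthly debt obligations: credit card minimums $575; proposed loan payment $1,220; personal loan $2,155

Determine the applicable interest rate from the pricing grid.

5.375%

Credit score 676 ≥ 659; Total monthly debts = (575 + 1,220 + 2,155) = 3,950. DTI: 3,950 ÷ 9,500 = 41.6%, within the 43% cap
LTV = 172,700/228,000 = 75.7% ≤ 97%
Score 676 is in the 659–694 band; LTV 75.7% is in the ≤77% band → 5.375%.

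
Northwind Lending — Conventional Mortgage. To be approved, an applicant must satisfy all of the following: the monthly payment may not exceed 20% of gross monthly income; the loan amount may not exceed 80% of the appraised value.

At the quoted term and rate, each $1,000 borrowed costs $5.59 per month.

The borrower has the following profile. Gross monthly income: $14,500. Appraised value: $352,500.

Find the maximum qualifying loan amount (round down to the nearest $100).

Payment cap: 20% × $14,500 = $2,900/month.
At $5.59 per $1,000, that supports 2,900/5.59 × 1,000 ≈ $518,783 → $518,700.
LTV cap: 80% × $352,500 = $282,000 → $282,000.
Binding constraint: loan-to-value.

$282,000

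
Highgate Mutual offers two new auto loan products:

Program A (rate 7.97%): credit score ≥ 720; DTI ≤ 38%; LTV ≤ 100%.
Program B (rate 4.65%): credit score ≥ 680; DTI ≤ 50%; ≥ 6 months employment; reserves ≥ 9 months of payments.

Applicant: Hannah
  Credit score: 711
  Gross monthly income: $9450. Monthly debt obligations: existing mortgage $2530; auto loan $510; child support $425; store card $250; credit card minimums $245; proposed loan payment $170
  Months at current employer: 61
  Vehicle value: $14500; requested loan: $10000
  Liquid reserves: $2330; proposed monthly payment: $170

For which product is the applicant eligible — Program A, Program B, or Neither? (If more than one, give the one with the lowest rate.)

Program B

Total debts = (2,530 + 510 + 425 + 250 + 245 + 170) = 4,130; DTI = 4,130/9,450 = 43.7%.
LTV = 10,000/14,500 = 69%.
Reserves = 2,330/170 = 13.7 months.
Program A: score 711 < 720; DTI 43.7% > 38%; LTV 69% ≤ 100% → does not qualify.
Program B: score 711 ≥ 680; DTI 43.7% ≤ 50%; employment 61 ≥ 6 mo; reserves 13.7 ≥ 9 mo → qualifies.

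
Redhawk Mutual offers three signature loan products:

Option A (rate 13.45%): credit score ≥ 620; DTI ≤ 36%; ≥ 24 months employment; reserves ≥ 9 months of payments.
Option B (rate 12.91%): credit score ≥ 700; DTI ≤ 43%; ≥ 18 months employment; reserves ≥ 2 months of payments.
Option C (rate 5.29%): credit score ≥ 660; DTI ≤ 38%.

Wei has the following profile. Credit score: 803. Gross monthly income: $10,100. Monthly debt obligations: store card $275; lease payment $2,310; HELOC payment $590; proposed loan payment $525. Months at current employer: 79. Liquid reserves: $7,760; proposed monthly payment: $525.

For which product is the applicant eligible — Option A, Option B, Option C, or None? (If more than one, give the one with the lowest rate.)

Total debts = (275 + 2,310 + 590 + 525) = 3,700; DTI = 3,700/10,100 = 36.6%.
Reserves = 7,760/525 = 14.8 months.
Option A: score 803 ≥ 620; DTI 36.6% > 36%; employment 79 ≥ 24 mo; reserves 14.8 ≥ 9 mo → does not qualify.
Option B: score 803 ≥ 700; DTI 36.6% ≤ 43%; employment 79 ≥ 18 mo; reserves 14.8 ≥ 2 mo → qualifies.
Option C: score 803 ≥ 660; DTI 36.6% ≤ 38% → qualifies.
Qualifying: Option B, Option C. Lowest rate is 5.29% → Option C.

Option C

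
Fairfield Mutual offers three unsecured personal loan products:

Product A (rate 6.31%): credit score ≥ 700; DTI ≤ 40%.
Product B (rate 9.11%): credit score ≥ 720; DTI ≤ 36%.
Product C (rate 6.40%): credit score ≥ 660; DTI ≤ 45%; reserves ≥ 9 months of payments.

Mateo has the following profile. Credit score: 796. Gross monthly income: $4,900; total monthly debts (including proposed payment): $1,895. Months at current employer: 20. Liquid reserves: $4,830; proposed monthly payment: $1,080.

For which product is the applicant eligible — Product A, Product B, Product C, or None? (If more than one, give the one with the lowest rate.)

DTI = 1,895/4,900 = 38.7%.
Reserves = 4,830/1,080 = 4.5 months.
Product A: score 796 ≥ 700; DTI 38.7% ≤ 40% → qualifies.
Product B: score 796 ≥ 720; DTI 38.7% > 36% → does not qualify.
Product C: score 796 ≥ 660; DTI 38.7% ≤ 45%; reserves 4.5 < 9 mo → does not qualify.

Product A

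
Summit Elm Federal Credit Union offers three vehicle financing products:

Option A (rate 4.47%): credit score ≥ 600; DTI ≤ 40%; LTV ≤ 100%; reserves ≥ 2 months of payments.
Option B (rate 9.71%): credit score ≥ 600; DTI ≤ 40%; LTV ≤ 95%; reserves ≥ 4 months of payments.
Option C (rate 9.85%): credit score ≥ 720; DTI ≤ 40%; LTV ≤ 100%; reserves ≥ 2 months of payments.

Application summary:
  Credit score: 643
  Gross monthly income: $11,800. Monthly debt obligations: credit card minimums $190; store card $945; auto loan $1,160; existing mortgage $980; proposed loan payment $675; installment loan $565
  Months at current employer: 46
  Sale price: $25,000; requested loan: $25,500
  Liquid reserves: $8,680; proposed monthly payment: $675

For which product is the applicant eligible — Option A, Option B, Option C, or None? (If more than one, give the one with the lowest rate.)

None

Total debts = (190 + 945 + 1,160 + 980 + 675 + 565) = 4,515; DTI = 4,515/11,800 = 38.3%.
LTV = 25,500/25,000 = 102%.
Reserves = 8,680/675 = 12.9 months.
Option A: score 643 ≥ 600; DTI 38.3% ≤ 40%; LTV 102% > 100%; reserves 12.9 ≥ 2 mo → does not qualify.
Option B: score 643 ≥ 600; DTI 38.3% ≤ 40%; LTV 102% > 95%; reserves 12.9 ≥ 4 mo → does not qualify.
Option C: score 643 < 720; DTI 38.3% ≤ 40%; LTV 102% > 100%; reserves 12.9 ≥ 2 mo → does not qualify.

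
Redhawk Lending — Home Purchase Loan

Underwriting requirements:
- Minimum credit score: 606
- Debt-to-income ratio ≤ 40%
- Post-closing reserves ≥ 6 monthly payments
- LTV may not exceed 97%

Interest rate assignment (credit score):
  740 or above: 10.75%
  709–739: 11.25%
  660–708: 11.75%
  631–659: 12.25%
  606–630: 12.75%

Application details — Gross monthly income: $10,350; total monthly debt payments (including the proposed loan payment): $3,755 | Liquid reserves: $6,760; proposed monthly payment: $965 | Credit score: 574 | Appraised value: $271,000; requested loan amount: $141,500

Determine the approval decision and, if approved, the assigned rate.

Denied

Credit score 574 < 606 (below minimum)
DTI = 3,755/10,350 = 36.3% ≤ 40%
LTV: 141,500 ÷ 271,000 = 52.2%, within 97% cap
Liquid reserves cover 6,760/965 = 7.0 months — ≥ 6 required
Not all requirements met → denied.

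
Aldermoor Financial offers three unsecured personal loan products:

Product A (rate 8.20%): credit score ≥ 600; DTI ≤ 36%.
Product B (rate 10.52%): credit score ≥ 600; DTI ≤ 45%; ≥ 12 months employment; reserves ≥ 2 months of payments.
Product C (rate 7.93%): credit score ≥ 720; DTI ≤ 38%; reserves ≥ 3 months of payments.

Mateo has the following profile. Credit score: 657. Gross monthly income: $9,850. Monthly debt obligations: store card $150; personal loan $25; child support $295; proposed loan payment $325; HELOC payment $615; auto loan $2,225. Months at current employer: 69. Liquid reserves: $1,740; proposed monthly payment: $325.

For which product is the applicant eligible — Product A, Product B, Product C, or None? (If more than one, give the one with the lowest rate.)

Product B

Total debts = (150 + 25 + 295 + 325 + 615 + 2,225) = 3,635; DTI = 3,635/9,850 = 36.9%.
Reserves = 1,740/325 = 5.4 months.
Product A: score 657 ≥ 600; DTI 36.9% > 36% → does not qualify.
Product B: score 657 ≥ 600; DTI 36.9% ≤ 45%; employment 69 ≥ 12 mo; reserves 5.4 ≥ 2 mo → qualifies.
Product C: score 657 < 720; DTI 36.9% ≤ 38%; reserves 5.4 ≥ 3 mo → does not qualify.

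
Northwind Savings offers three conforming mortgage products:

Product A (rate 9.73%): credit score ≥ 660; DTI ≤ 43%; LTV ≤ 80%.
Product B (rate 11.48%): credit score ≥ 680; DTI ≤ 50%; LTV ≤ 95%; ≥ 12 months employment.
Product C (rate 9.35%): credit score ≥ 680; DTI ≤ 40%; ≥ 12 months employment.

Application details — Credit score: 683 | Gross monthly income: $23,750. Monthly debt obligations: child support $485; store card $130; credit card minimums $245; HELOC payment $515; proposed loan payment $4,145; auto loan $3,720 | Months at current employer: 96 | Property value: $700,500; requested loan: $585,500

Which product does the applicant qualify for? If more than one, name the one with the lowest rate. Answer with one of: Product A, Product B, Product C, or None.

Product C

Total debts = (485 + 130 + 245 + 515 + 4,145 + 3,720) = 9,240; DTI = 9,240/23,750 = 38.9%.
LTV = 585,500/700,500 = 83.6%.
Product A: score 683 ≥ 660; DTI 38.9% ≤ 43%; LTV 83.6% > 80% → does not qualify.
Product B: score 683 ≥ 680; DTI 38.9% ≤ 50%; LTV 83.6% ≤ 95%; employment 96 ≥ 12 mo → qualifies.
Product C: score 683 ≥ 680; DTI 38.9% ≤ 40%; employment 96 ≥ 12 mo → qualifies.
Qualifying: Product B, Product C. Lowest rate is 9.35% → Product C.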